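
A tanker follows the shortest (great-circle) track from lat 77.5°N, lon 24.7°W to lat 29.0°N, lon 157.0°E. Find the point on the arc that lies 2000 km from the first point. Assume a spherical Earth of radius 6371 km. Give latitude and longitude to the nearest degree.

Write both endpoints as unit vectors p₁, p₂ with components (cos φ cos λ, cos φ sin λ, sin φ).
The central angle between the endpoints is δ = arccos(p₁·p₂) ≈ 1.283 rad (73.5°). The total great-circle distance is δ·R ≈ 1.283 × 6371 ≈ 8172 km, so the target fraction is f = 2000/8172 ≈ 0.245.
Interpolate at f ≈ 0.245 with slerp weights a = sin((1−f)δ)/sin δ ≈ 0.860, b = sin(fδ)/sin δ ≈ 0.322.
p = a·p₁ + b·p₂ ≈ (-0.090, 0.032, 0.995); φ = arcsin(p_z) ≈ 84.50°, λ = atan2(p_y, p_x) ≈ 160.30°.

≈ lat 84°N, lon 160°E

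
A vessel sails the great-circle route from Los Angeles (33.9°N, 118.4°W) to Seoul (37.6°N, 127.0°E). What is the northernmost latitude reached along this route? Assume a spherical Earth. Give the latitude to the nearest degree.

≈ 53°N

The great circle lies in the plane with unit normal n̂ = (p₁ × p₂)/|p₁ × p₂|.
Here n̂_z ≈ -0.599; the vertex latitude is φ_max = arccos|n̂_z| ≈ 53.2°.
Check via Clairaut: cos φ_max = |cos φ₁| · sin C = cos(33.9°)·sin(46.2°) ≈ 0.599, again giving ≈ 53.2°.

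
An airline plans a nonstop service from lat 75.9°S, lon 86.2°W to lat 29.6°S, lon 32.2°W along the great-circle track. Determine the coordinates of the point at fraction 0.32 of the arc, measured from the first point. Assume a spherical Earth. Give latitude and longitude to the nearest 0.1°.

≈ lat 63.4°S, lon 51.1°W

Convert each endpoint to a unit vector on the sphere (x = cos φ cos λ, y = cos φ sin λ, z = sin φ).
The central angle between the endpoints is δ = arccos(p₁·p₂) ≈ 0.923 rad (52.9°).
Interpolate at f = 0.32 with slerp weights a = sin((1−f)δ)/sin δ ≈ 0.736, b = sin(fδ)/sin δ ≈ 0.365.
p = a·p₁ + b·p₂ ≈ (0.280, -0.348, -0.895); φ = arcsin(p_z) ≈ -63.45°, λ = atan2(p_y, p_x) ≈ -51.14°.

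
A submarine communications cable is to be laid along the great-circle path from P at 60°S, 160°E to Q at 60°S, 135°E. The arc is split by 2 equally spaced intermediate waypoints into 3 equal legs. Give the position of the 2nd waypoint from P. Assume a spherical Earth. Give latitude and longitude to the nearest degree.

From cos δ = sin φ₁ sin φ₂ + cos φ₁ cos φ₂ cos Δλ, the central angle is δ ≈ 0.217 rad (12.4°).
Interpolate at f = 2/3 with slerp weights a = sin((1−f)δ)/sin δ ≈ 0.336, b = sin(fδ)/sin δ ≈ 0.670.
p = a·p₁ + b·p₂ ≈ (-0.394, 0.294, -0.871); φ = arcsin(p_z) ≈ -60.53°, λ = atan2(p_y, p_x) ≈ 143.29°.

≈ 61°S, 143°E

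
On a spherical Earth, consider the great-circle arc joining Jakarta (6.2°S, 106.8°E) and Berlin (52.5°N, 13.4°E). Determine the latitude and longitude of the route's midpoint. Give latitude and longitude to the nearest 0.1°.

Write both endpoints as unit vectors p₁, p₂ with components (cos φ cos λ, cos φ sin λ, sin φ).
The central angle between the endpoints is δ = arccos(p₁·p₂) ≈ 1.693 rad (97.0°).
Interpolate at f = 1/2 with slerp weights a = sin((1−f)δ)/sin δ ≈ 0.754, b = sin(fδ)/sin δ ≈ 0.754.
p = a·p₁ + b·p₂ ≈ (0.230, 0.824, 0.517); φ = arcsin(p_z) ≈ 31.14°, λ = atan2(p_y, p_x) ≈ 74.41°.

≈ (31.1°N, 74.4°E)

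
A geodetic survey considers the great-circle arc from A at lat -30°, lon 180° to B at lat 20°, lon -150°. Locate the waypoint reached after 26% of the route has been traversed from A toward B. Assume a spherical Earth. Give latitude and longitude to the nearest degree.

Convert each endpoint to a unit vector on the sphere (x = cos φ cos λ, y = cos φ sin λ, z = sin φ).
The central angle between the endpoints is δ = arccos(p₁·p₂) ≈ 1.008 rad (57.7°).
Interpolate at f = 0.26 with slerp weights a = sin((1−f)δ)/sin δ ≈ 0.802, b = sin(fδ)/sin δ ≈ 0.306.
p = a·p₁ + b·p₂ ≈ (-0.944, -0.144, -0.296); φ = arcsin(p_z) ≈ -17.24°, λ = atan2(p_y, p_x) ≈ -171.33°.

≈ lat -17°, lon -171°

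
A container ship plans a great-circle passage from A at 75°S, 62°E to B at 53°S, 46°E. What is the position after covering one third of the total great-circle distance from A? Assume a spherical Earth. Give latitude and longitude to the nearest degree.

The haversine formula gives a central angle δ ≈ 0.400 rad (22.9°) between the endpoints.
Interpolate at f = 1/3 with slerp weights a = sin((1−f)δ)/sin δ ≈ 0.677, b = sin(fδ)/sin δ ≈ 0.341.
p = a·p₁ + b·p₂ ≈ (0.225, 0.302, -0.926); φ = arcsin(p_z) ≈ -67.86°, λ = atan2(p_y, p_x) ≈ 53.36°.

≈ 68°S, 53°E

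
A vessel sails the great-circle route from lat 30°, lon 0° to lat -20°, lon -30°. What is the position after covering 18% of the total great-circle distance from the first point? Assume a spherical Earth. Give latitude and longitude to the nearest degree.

Convert each endpoint to a unit vector on the sphere (x = cos φ cos λ, y = cos φ sin λ, z = sin φ).
The central angle between the endpoints is δ = arccos(p₁·p₂) ≈ 1.008 rad (57.7°).
Interpolate at f = 0.18 with slerp weights a = sin((1−f)δ)/sin δ ≈ 0.870, b = sin(fδ)/sin δ ≈ 0.213.
p = a·p₁ + b·p₂ ≈ (0.927, -0.100, 0.362); φ = arcsin(p_z) ≈ 21.22°, λ = atan2(p_y, p_x) ≈ -6.17°.

≈ lat 21°, lon -6°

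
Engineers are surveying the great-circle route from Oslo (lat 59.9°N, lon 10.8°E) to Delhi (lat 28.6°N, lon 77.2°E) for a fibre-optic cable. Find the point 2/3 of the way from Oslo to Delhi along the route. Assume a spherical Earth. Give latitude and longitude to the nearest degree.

≈ lat 43°N, lon 63°E

Write both endpoints as unit vectors p₁, p₂ with components (cos φ cos λ, cos φ sin λ, sin φ).
The central angle between the endpoints is δ = arccos(p₁·p₂) ≈ 0.939 rad (53.8°).
Interpolate at f = 2/3 with slerp weights a = sin((1−f)δ)/sin δ ≈ 0.382, b = sin(fδ)/sin δ ≈ 0.726.
p = a·p₁ + b·p₂ ≈ (0.329, 0.658, 0.678); φ = arcsin(p_z) ≈ 42.66°, λ = atan2(p_y, p_x) ≈ 63.40°.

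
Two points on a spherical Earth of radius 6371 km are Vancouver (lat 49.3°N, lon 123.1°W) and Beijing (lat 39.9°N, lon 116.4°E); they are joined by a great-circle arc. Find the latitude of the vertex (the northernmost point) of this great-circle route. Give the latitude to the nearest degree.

≈ 64°N

The great circle lies in the plane with unit normal n̂ = (p₁ × p₂)/|p₁ × p₂|.
Here n̂_z ≈ -0.443; the vertex latitude is φ_max = arccos|n̂_z| ≈ 63.7°.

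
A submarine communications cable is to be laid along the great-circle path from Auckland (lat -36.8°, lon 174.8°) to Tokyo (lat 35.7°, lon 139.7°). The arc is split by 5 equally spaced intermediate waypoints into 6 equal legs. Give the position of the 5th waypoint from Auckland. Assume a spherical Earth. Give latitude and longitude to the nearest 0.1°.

Convert each endpoint to a unit vector on the sphere (x = cos φ cos λ, y = cos φ sin λ, z = sin φ).
The central angle between the endpoints is δ = arccos(p₁·p₂) ≈ 1.387 rad (79.5°).
Interpolate at f = 5/6 with slerp weights a = sin((1−f)δ)/sin δ ≈ 0.233, b = sin(fδ)/sin δ ≈ 0.931.
p = a·p₁ + b·p₂ ≈ (-0.762, 0.506, 0.404); φ = arcsin(p_z) ≈ 23.80°, λ = atan2(p_y, p_x) ≈ 146.44°.

≈ lat 23.8°, lon 146.4°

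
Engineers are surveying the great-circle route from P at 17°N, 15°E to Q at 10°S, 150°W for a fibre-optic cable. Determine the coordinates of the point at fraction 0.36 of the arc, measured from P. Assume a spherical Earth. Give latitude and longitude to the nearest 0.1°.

From cos δ = sin φ₁ sin φ₂ + cos φ₁ cos φ₂ cos Δλ, the central angle is δ ≈ 2.859 rad (163.8°).
Interpolate at f = 0.36 with slerp weights a = sin((1−f)δ)/sin δ ≈ 3.472, b = sin(fδ)/sin δ ≈ 3.078.
p = a·p₁ + b·p₂ ≈ (0.582, -0.656, 0.481); φ = arcsin(p_z) ≈ 28.72°, λ = atan2(p_y, p_x) ≈ -48.45°.

≈ 28.7°N, 48.5°W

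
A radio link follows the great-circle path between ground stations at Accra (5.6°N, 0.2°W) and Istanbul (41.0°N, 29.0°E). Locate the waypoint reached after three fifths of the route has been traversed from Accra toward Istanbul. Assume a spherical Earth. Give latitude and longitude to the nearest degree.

The haversine formula gives a central angle δ ≈ 0.767 rad (44.0°) between the endpoints.
Interpolate at f = 3/5 with slerp weights a = sin((1−f)δ)/sin δ ≈ 0.435, b = sin(fδ)/sin δ ≈ 0.640.
p = a·p₁ + b·p₂ ≈ (0.856, 0.233, 0.462); φ = arcsin(p_z) ≈ 27.54°, λ = atan2(p_y, p_x) ≈ 15.21°.

≈ (28°N, 15°E)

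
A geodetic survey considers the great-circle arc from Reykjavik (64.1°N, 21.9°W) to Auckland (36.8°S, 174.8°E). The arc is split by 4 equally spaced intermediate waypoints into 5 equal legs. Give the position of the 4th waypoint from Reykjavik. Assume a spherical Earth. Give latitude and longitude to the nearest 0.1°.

≈ 7.4°S, 177.7°W

Convert each endpoint to a unit vector on the sphere (x = cos φ cos λ, y = cos φ sin λ, z = sin φ).
The central angle between the endpoints is δ = arccos(p₁·p₂) ≈ 2.634 rad (150.9°).
Interpolate at f = 4/5 with slerp weights a = sin((1−f)δ)/sin δ ≈ 1.034, b = sin(fδ)/sin δ ≈ 1.768.
p = a·p₁ + b·p₂ ≈ (-0.991, -0.040, -0.129); φ = arcsin(p_z) ≈ -7.41°, λ = atan2(p_y, p_x) ≈ -177.68°.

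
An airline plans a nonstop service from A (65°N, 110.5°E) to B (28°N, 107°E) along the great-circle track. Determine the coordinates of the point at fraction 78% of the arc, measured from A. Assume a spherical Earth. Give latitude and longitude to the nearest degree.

Write both endpoints as unit vectors p₁, p₂ with components (cos φ cos λ, cos φ sin λ, sin φ).
The central angle between the endpoints is δ = arccos(p₁·p₂) ≈ 0.647 rad (37.1°).
Interpolate at f = 0.78 with slerp weights a = sin((1−f)δ)/sin δ ≈ 0.235, b = sin(fδ)/sin δ ≈ 0.802.
p = a·p₁ + b·p₂ ≈ (-0.242, 0.770, 0.590); φ = arcsin(p_z) ≈ 36.15°, λ = atan2(p_y, p_x) ≈ 107.43°.

≈ (36°N, 107°E)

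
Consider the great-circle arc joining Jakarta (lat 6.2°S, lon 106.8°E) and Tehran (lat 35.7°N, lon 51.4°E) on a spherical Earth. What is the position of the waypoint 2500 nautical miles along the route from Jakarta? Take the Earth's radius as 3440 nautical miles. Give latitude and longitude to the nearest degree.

Convert each endpoint to a unit vector on the sphere (x = cos φ cos λ, y = cos φ sin λ, z = sin φ).
The central angle between the endpoints is δ = arccos(p₁·p₂) ≈ 1.164 rad (66.7°). The total great-circle distance is δ·R ≈ 1.164 × 3440 ≈ 4005 nmi, so the target fraction is f = 2500/4005 ≈ 0.624.
Interpolate at f ≈ 0.624 with slerp weights a = sin((1−f)δ)/sin δ ≈ 0.461, b = sin(fδ)/sin δ ≈ 0.723.
p = a·p₁ + b·p₂ ≈ (0.234, 0.898, 0.372); φ = arcsin(p_z) ≈ 21.86°, λ = atan2(p_y, p_x) ≈ 75.40°.

≈ lat 22°N, lon 75°E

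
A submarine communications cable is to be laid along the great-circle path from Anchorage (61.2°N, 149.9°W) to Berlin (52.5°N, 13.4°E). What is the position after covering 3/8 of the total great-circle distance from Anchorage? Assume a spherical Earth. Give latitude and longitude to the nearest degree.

Write both endpoints as unit vectors p₁, p₂ with components (cos φ cos λ, cos φ sin λ, sin φ).
The central angle between the endpoints is δ = arccos(p₁·p₂) ≈ 1.144 rad (65.5°).
Interpolate at f = 3/8 with slerp weights a = sin((1−f)δ)/sin δ ≈ 0.720, b = sin(fδ)/sin δ ≈ 0.457.
p = a·p₁ + b·p₂ ≈ (-0.030, -0.110, 0.994); φ = arcsin(p_z) ≈ 83.49°, λ = atan2(p_y, p_x) ≈ -105.12°.

≈ 83°N, 105°W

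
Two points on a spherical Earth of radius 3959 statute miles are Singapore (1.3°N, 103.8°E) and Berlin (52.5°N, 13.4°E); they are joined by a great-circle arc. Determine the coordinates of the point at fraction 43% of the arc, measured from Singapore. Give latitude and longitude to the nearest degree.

≈ 31°N, 78°E

From cos δ = sin φ₁ sin φ₂ + cos φ₁ cos φ₂ cos Δλ, the central angle is δ ≈ 1.557 rad (89.2°).
Interpolate at f = 0.43 with slerp weights a = sin((1−f)δ)/sin δ ≈ 0.776, b = sin(fδ)/sin δ ≈ 0.621.
p = a·p₁ + b·p₂ ≈ (0.183, 0.841, 0.510); φ = arcsin(p_z) ≈ 30.66°, λ = atan2(p_y, p_x) ≈ 77.74°.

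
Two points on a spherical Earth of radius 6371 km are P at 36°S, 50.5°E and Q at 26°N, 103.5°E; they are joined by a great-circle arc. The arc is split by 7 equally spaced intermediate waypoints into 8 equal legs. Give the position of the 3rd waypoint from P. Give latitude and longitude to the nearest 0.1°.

Write both endpoints as unit vectors p₁, p₂ with components (cos φ cos λ, cos φ sin λ, sin φ).
The central angle between the endpoints is δ = arccos(p₁·p₂) ≈ 1.390 rad (79.6°).
Interpolate at f = 3/8 with slerp weights a = sin((1−f)δ)/sin δ ≈ 0.776, b = sin(fδ)/sin δ ≈ 0.506.
p = a·p₁ + b·p₂ ≈ (0.293, 0.927, -0.234); φ = arcsin(p_z) ≈ -13.55°, λ = atan2(p_y, p_x) ≈ 72.45°.

≈ 13.6°S, 72.4°E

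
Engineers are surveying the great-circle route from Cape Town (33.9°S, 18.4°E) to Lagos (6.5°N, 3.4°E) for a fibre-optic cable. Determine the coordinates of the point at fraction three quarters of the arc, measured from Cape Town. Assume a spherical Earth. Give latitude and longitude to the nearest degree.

≈ 4°S, 7°E

From cos δ = sin φ₁ sin φ₂ + cos φ₁ cos φ₂ cos Δλ, the central angle is δ ≈ 0.747 rad (42.8°).
Interpolate at f = 3/4 with slerp weights a = sin((1−f)δ)/sin δ ≈ 0.273, b = sin(fδ)/sin δ ≈ 0.782.
p = a·p₁ + b·p₂ ≈ (0.991, 0.118, -0.064); φ = arcsin(p_z) ≈ -3.66°, λ = atan2(p_y, p_x) ≈ 6.77°.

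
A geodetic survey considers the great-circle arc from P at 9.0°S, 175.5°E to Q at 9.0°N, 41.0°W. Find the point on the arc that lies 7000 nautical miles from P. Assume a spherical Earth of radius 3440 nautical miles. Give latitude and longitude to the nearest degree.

≈ 7°N, 69°W

Convert each endpoint to a unit vector on the sphere (x = cos φ cos λ, y = cos φ sin λ, z = sin φ).
The central angle between the endpoints is δ = arccos(p₁·p₂) ≈ 2.513 rad (144.0°). The total great-circle distance is δ·R ≈ 2.513 × 3440 ≈ 8644 nmi, so the target fraction is f = 7000/8644 ≈ 0.810.
Interpolate at f ≈ 0.810 with slerp weights a = sin((1−f)δ)/sin δ ≈ 0.782, b = sin(fδ)/sin δ ≈ 1.520.
p = a·p₁ + b·p₂ ≈ (0.363, -0.924, 0.116); φ = arcsin(p_z) ≈ 6.63°, λ = atan2(p_y, p_x) ≈ -68.54°.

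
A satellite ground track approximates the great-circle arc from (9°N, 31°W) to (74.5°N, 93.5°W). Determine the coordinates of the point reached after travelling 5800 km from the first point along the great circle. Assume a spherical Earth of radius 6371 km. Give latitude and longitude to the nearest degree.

≈ (58°N, 53°W)

Write both endpoints as unit vectors p₁, p₂ with components (cos φ cos λ, cos φ sin λ, sin φ).
The central angle between the endpoints is δ = arccos(p₁·p₂) ≈ 1.295 rad (74.2°). The total great-circle distance is δ·R ≈ 1.295 × 6371 ≈ 8248 km, so the target fraction is f = 5800/8248 ≈ 0.703.
Interpolate at f ≈ 0.703 with slerp weights a = sin((1−f)δ)/sin δ ≈ 0.390, b = sin(fδ)/sin δ ≈ 0.821.
p = a·p₁ + b·p₂ ≈ (0.317, -0.417, 0.852); φ = arcsin(p_z) ≈ 58.42°, λ = atan2(p_y, p_x) ≈ -52.81°.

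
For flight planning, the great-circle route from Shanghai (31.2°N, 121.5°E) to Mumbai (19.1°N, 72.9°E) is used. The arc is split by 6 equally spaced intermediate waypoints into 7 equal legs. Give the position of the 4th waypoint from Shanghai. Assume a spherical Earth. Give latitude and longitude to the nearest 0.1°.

≈ 26.3°N, 92.5°E

Write both endpoints as unit vectors p₁, p₂ with components (cos φ cos λ, cos φ sin λ, sin φ).
The central angle between the endpoints is δ = arccos(p₁·p₂) ≈ 0.790 rad (45.2°).
Interpolate at f = 4/7 with slerp weights a = sin((1−f)δ)/sin δ ≈ 0.468, b = sin(fδ)/sin δ ≈ 0.614.
p = a·p₁ + b·p₂ ≈ (-0.038, 0.896, 0.443); φ = arcsin(p_z) ≈ 26.30°, λ = atan2(p_y, p_x) ≈ 92.45°.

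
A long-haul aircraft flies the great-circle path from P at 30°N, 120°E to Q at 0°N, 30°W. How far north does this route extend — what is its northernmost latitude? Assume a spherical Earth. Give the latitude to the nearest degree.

The great circle lies in the plane with unit normal n̂ = (p₁ × p₂)/|p₁ × p₂|.
Here n̂_z ≈ -0.655; the vertex latitude is φ_max = arccos|n̂_z| ≈ 49.1°.

≈ 49°N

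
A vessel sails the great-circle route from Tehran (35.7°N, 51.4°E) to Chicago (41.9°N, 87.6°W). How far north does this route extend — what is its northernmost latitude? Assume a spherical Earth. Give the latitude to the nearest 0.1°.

≈ 66.6°N

The great circle lies in the plane with unit normal n̂ = (p₁ × p₂)/|p₁ × p₂|.
Here n̂_z ≈ -0.397; the vertex latitude is φ_max = arccos|n̂_z| ≈ 66.6°.
Check via Clairaut: cos φ_max = |cos φ₁| · sin C = cos(35.7°)·sin(29.3°) ≈ 0.397, again giving ≈ 66.6°.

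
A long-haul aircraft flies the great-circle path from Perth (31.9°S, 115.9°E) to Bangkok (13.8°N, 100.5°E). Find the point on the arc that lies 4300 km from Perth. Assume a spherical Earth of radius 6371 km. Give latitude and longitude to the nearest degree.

The haversine formula gives a central angle δ ≈ 0.838 rad (48.0°) between the endpoints. The total great-circle distance is δ·R ≈ 0.838 × 6371 ≈ 5340 km, so the target fraction is f = 4300/5340 ≈ 0.805.
Interpolate at f ≈ 0.805 with slerp weights a = sin((1−f)δ)/sin δ ≈ 0.219, b = sin(fδ)/sin δ ≈ 0.840.
p = a·p₁ + b·p₂ ≈ (-0.230, 0.970, 0.085); φ = arcsin(p_z) ≈ 4.87°, λ = atan2(p_y, p_x) ≈ 103.34°.

≈ (5°N, 103°E)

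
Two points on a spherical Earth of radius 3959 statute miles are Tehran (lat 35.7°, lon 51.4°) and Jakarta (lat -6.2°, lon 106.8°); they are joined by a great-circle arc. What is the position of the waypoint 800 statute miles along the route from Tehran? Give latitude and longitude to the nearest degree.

Write both endpoints as unit vectors p₁, p₂ with components (cos φ cos λ, cos φ sin λ, sin φ).
The central angle between the endpoints is δ = arccos(p₁·p₂) ≈ 1.164 rad (66.7°). The total great-circle distance is δ·R ≈ 1.164 × 3959 ≈ 4609 mi, so the target fraction is f = 800/4609 ≈ 0.174.
Interpolate at f ≈ 0.174 with slerp weights a = sin((1−f)δ)/sin δ ≈ 0.893, b = sin(fδ)/sin δ ≈ 0.219.
p = a·p₁ + b·p₂ ≈ (0.390, 0.775, 0.498); φ = arcsin(p_z) ≈ 29.84°, λ = atan2(p_y, p_x) ≈ 63.30°.

≈ lat 30°, lon 63°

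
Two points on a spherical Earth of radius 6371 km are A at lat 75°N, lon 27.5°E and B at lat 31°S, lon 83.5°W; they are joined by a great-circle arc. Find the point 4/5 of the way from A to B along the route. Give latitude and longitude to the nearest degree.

≈ lat 7°S, lon 76°W

Convert each endpoint to a unit vector on the sphere (x = cos φ cos λ, y = cos φ sin λ, z = sin φ).
The central angle between the endpoints is δ = arccos(p₁·p₂) ≈ 2.186 rad (125.2°).
Interpolate at f = 4/5 with slerp weights a = sin((1−f)δ)/sin δ ≈ 0.518, b = sin(fδ)/sin δ ≈ 1.205.
p = a·p₁ + b·p₂ ≈ (0.236, -0.964, -0.120); φ = arcsin(p_z) ≈ -6.89°, λ = atan2(p_y, p_x) ≈ -76.25°.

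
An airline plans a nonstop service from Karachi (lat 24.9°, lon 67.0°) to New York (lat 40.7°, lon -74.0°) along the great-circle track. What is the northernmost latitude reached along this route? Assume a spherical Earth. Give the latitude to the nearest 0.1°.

The great circle lies in the plane with unit normal n̂ = (p₁ × p₂)/|p₁ × p₂|.
Here n̂_z ≈ -0.448; the vertex latitude is φ_max = arccos|n̂_z| ≈ 63.4°.
Check via Clairaut: cos φ_max = |cos φ₁| · sin C = cos(24.9°)·sin(29.6°) ≈ 0.448, again giving ≈ 63.4°.

≈ 63.4°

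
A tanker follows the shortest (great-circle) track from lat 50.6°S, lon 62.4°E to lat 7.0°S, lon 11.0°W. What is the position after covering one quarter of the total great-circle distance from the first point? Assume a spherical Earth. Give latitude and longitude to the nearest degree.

≈ lat 45°S, lon 36°E

Write both endpoints as unit vectors p₁, p₂ with components (cos φ cos λ, cos φ sin λ, sin φ).
The central angle between the endpoints is δ = arccos(p₁·p₂) ≈ 1.293 rad (74.1°).
Interpolate at f = 1/4 with slerp weights a = sin((1−f)δ)/sin δ ≈ 0.858, b = sin(fδ)/sin δ ≈ 0.330.
p = a·p₁ + b·p₂ ≈ (0.574, 0.420, -0.703); φ = arcsin(p_z) ≈ -44.67°, λ = atan2(p_y, p_x) ≈ 36.18°.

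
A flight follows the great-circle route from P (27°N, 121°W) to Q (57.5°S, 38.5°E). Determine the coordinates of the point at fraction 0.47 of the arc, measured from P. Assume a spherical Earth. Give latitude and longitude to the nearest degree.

Convert each endpoint to a unit vector on the sphere (x = cos φ cos λ, y = cos φ sin λ, z = sin φ).
The central angle between the endpoints is δ = arccos(p₁·p₂) ≈ 2.552 rad (146.2°).
Interpolate at f = 0.47 with slerp weights a = sin((1−f)δ)/sin δ ≈ 1.757, b = sin(fδ)/sin δ ≈ 1.677.
p = a·p₁ + b·p₂ ≈ (-0.101, -0.781, -0.617); φ = arcsin(p_z) ≈ -38.07°, λ = atan2(p_y, p_x) ≈ -97.38°.

≈ (38°S, 97°W)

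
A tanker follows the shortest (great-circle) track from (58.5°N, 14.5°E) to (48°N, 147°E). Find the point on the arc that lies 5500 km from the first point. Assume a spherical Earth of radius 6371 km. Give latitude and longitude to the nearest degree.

From cos δ = sin φ₁ sin φ₂ + cos φ₁ cos φ₂ cos Δλ, the central angle is δ ≈ 1.162 rad (66.6°). The total great-circle distance is δ·R ≈ 1.162 × 6371 ≈ 7404 km, so the target fraction is f = 5500/7404 ≈ 0.743.
Interpolate at f ≈ 0.743 with slerp weights a = sin((1−f)δ)/sin δ ≈ 0.321, b = sin(fδ)/sin δ ≈ 0.828.
p = a·p₁ + b·p₂ ≈ (-0.302, 0.344, 0.889); φ = arcsin(p_z) ≈ 62.75°, λ = atan2(p_y, p_x) ≈ 131.34°.

≈ (63°N, 131°E)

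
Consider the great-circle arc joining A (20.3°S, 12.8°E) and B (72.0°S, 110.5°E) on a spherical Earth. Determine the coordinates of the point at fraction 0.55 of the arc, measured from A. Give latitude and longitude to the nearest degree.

The haversine formula gives a central angle δ ≈ 1.275 rad (73.1°) between the endpoints.
Interpolate at f = 0.55 with slerp weights a = sin((1−f)δ)/sin δ ≈ 0.568, b = sin(fδ)/sin δ ≈ 0.675.
p = a·p₁ + b·p₂ ≈ (0.446, 0.313, -0.838); φ = arcsin(p_z) ≈ -56.98°, λ = atan2(p_y, p_x) ≈ 35.07°.

≈ (57°S, 35°E)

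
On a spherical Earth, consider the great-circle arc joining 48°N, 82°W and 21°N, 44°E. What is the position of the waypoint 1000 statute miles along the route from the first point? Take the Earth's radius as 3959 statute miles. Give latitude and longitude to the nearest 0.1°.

Write both endpoints as unit vectors p₁, p₂ with components (cos φ cos λ, cos φ sin λ, sin φ).
The central angle between the endpoints is δ = arccos(p₁·p₂) ≈ 1.672 rad (95.8°). The total great-circle distance is δ·R ≈ 1.672 × 3959 ≈ 6619 mi, so the target fraction is f = 1000/6619 ≈ 0.151.
Interpolate at f ≈ 0.151 with slerp weights a = sin((1−f)δ)/sin δ ≈ 0.994, b = sin(fδ)/sin δ ≈ 0.251.
p = a·p₁ + b·p₂ ≈ (0.261, -0.495, 0.828); φ = arcsin(p_z) ≈ 55.94°, λ = atan2(p_y, p_x) ≈ -62.20°.

≈ 55.9°N, 62.2°W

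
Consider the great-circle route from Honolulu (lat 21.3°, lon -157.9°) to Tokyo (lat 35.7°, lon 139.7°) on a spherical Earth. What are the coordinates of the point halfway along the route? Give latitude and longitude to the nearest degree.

Write both endpoints as unit vectors p₁, p₂ with components (cos φ cos λ, cos φ sin λ, sin φ).
The central angle between the endpoints is δ = arccos(p₁·p₂) ≈ 0.973 rad (55.8°).
Interpolate at f = 1/2 with slerp weights a = sin((1−f)δ)/sin δ ≈ 0.566, b = sin(fδ)/sin δ ≈ 0.566.
p = a·p₁ + b·p₂ ≈ (-0.839, 0.099, 0.536); φ = arcsin(p_z) ≈ 32.38°, λ = atan2(p_y, p_x) ≈ 173.28°.

≈ lat 32°, lon 173°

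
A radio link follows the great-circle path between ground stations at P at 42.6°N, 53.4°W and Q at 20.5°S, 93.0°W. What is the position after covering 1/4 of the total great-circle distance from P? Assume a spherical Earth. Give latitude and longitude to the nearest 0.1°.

≈ 27.6°N, 66.1°W

The haversine formula gives a central angle δ ≈ 1.272 rad (72.9°) between the endpoints.
Interpolate at f = 1/4 with slerp weights a = sin((1−f)δ)/sin δ ≈ 0.854, b = sin(fδ)/sin δ ≈ 0.327.
p = a·p₁ + b·p₂ ≈ (0.359, -0.810, 0.463); φ = arcsin(p_z) ≈ 27.59°, λ = atan2(p_y, p_x) ≈ -66.13°.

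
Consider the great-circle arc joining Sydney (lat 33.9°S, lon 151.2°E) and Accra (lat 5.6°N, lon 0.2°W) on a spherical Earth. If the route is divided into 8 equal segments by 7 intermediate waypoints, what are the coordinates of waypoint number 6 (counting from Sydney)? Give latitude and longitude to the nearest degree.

≈ lat 21°S, lon 23°E

Convert each endpoint to a unit vector on the sphere (x = cos φ cos λ, y = cos φ sin λ, z = sin φ).
The central angle between the endpoints is δ = arccos(p₁·p₂) ≈ 2.465 rad (141.2°).
Interpolate at f = 6/8 with slerp weights a = sin((1−f)δ)/sin δ ≈ 0.923, b = sin(fδ)/sin δ ≈ 1.536.
p = a·p₁ + b·p₂ ≈ (0.857, 0.364, -0.365); φ = arcsin(p_z) ≈ -21.40°, λ = atan2(p_y, p_x) ≈ 23.00°.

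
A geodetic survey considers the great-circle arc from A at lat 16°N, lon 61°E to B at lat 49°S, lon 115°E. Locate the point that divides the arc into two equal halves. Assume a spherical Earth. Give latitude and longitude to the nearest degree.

From cos δ = sin φ₁ sin φ₂ + cos φ₁ cos φ₂ cos Δλ, the central angle is δ ≈ 1.407 rad (80.6°).
Interpolate at f = 1/2 with slerp weights a = sin((1−f)δ)/sin δ ≈ 0.656, b = sin(fδ)/sin δ ≈ 0.656.
p = a·p₁ + b·p₂ ≈ (0.124, 0.941, -0.314); φ = arcsin(p_z) ≈ -18.31°, λ = atan2(p_y, p_x) ≈ 82.51°.

≈ lat 18°S, lon 83°E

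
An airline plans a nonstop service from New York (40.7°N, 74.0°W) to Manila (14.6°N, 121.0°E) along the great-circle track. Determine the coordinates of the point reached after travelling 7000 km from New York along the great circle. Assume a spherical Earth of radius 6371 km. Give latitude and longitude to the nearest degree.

Write both endpoints as unit vectors p₁, p₂ with components (cos φ cos λ, cos φ sin λ, sin φ).
The central angle between the endpoints is δ = arccos(p₁·p₂) ≈ 2.146 rad (123.0°). The total great-circle distance is δ·R ≈ 2.146 × 6371 ≈ 13674 km, so the target fraction is f = 7000/13674 ≈ 0.512.
Interpolate at f ≈ 0.512 with slerp weights a = sin((1−f)δ)/sin δ ≈ 1.033, b = sin(fδ)/sin δ ≈ 1.062.
p = a·p₁ + b·p₂ ≈ (-0.313, 0.128, 0.941); φ = arcsin(p_z) ≈ 70.21°, λ = atan2(p_y, p_x) ≈ 157.76°.

≈ 70°N, 158°E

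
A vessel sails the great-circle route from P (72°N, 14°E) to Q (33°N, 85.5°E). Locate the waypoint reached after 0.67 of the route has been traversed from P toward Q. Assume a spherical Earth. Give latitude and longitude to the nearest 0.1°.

Write both endpoints as unit vectors p₁, p₂ with components (cos φ cos λ, cos φ sin λ, sin φ).
The central angle between the endpoints is δ = arccos(p₁·p₂) ≈ 0.927 rad (53.1°).
Interpolate at f = 0.67 with slerp weights a = sin((1−f)δ)/sin δ ≈ 0.377, b = sin(fδ)/sin δ ≈ 0.728.
p = a·p₁ + b·p₂ ≈ (0.161, 0.636, 0.754); φ = arcsin(p_z) ≈ 48.97°, λ = atan2(p_y, p_x) ≈ 75.82°.

≈ (49.0°N, 75.8°E)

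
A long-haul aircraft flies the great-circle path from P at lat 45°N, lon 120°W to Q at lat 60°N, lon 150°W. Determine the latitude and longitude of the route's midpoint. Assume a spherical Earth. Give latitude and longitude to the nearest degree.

≈ lat 53°N, lon 132°W

Convert each endpoint to a unit vector on the sphere (x = cos φ cos λ, y = cos φ sin λ, z = sin φ).
The central angle between the endpoints is δ = arccos(p₁·p₂) ≈ 0.406 rad (23.3°).
Interpolate at f = 1/2 with slerp weights a = sin((1−f)δ)/sin δ ≈ 0.511, b = sin(fδ)/sin δ ≈ 0.511.
p = a·p₁ + b·p₂ ≈ (-0.402, -0.440, 0.803); φ = arcsin(p_z) ≈ 53.43°, λ = atan2(p_y, p_x) ≈ -132.37°.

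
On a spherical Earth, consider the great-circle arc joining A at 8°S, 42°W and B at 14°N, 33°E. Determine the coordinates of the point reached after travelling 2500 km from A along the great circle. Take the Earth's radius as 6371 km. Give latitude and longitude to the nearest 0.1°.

≈ 1.3°S, 20.5°W

Write both endpoints as unit vectors p₁, p₂ with components (cos φ cos λ, cos φ sin λ, sin φ).
The central angle between the endpoints is δ = arccos(p₁·p₂) ≈ 1.354 rad (77.6°). The total great-circle distance is δ·R ≈ 1.354 × 6371 ≈ 8627 km, so the target fraction is f = 2500/8627 ≈ 0.290.
Interpolate at f ≈ 0.290 with slerp weights a = sin((1−f)δ)/sin δ ≈ 0.840, b = sin(fδ)/sin δ ≈ 0.392.
p = a·p₁ + b·p₂ ≈ (0.937, -0.350, -0.022); φ = arcsin(p_z) ≈ -1.27°, λ = atan2(p_y, p_x) ≈ -20.46°.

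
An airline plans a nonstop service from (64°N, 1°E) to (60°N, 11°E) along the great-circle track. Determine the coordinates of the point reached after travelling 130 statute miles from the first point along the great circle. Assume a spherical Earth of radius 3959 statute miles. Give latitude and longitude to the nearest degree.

From cos δ = sin φ₁ sin φ₂ + cos φ₁ cos φ₂ cos Δλ, the central angle is δ ≈ 0.107 rad (6.2°). The total great-circle distance is δ·R ≈ 0.107 × 3959 ≈ 425 mi, so the target fraction is f = 130/425 ≈ 0.306.
Interpolate at f ≈ 0.306 with slerp weights a = sin((1−f)δ)/sin δ ≈ 0.695, b = sin(fδ)/sin δ ≈ 0.306.
p = a·p₁ + b·p₂ ≈ (0.455, 0.035, 0.890); φ = arcsin(p_z) ≈ 62.86°, λ = atan2(p_y, p_x) ≈ 4.34°.

≈ (63°N, 4°E)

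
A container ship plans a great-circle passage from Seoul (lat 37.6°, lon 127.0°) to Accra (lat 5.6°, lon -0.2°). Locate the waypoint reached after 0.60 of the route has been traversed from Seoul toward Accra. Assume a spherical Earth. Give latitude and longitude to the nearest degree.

≈ lat 36°, lon 38°

From cos δ = sin φ₁ sin φ₂ + cos φ₁ cos φ₂ cos Δλ, the central angle is δ ≈ 2.001 rad (114.7°).
Interpolate at f = 0.60 with slerp weights a = sin((1−f)δ)/sin δ ≈ 0.790, b = sin(fδ)/sin δ ≈ 1.026.
p = a·p₁ + b·p₂ ≈ (0.644, 0.496, 0.582); φ = arcsin(p_z) ≈ 35.59°, λ = atan2(p_y, p_x) ≈ 37.59°.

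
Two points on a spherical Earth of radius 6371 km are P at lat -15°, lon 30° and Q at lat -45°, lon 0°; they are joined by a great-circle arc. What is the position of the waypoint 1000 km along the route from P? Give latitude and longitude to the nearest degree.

≈ lat -22°, lon 25°

From cos δ = sin φ₁ sin φ₂ + cos φ₁ cos φ₂ cos Δλ, the central angle is δ ≈ 0.685 rad (39.2°). The total great-circle distance is δ·R ≈ 0.685 × 6371 ≈ 4363 km, so the target fraction is f = 1000/4363 ≈ 0.229.
Interpolate at f ≈ 0.229 with slerp weights a = sin((1−f)δ)/sin δ ≈ 0.796, b = sin(fδ)/sin δ ≈ 0.247.
p = a·p₁ + b·p₂ ≈ (0.841, 0.385, -0.381); φ = arcsin(p_z) ≈ -22.39°, λ = atan2(p_y, p_x) ≈ 24.58°.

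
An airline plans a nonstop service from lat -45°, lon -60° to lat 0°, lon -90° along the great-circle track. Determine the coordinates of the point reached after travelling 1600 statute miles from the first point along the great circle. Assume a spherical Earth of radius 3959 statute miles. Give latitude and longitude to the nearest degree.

Convert each endpoint to a unit vector on the sphere (x = cos φ cos λ, y = cos φ sin λ, z = sin φ).
The central angle between the endpoints is δ = arccos(p₁·p₂) ≈ 0.912 rad (52.2°). The total great-circle distance is δ·R ≈ 0.912 × 3959 ≈ 3610 mi, so the target fraction is f = 1600/3610 ≈ 0.443.
Interpolate at f ≈ 0.443 with slerp weights a = sin((1−f)δ)/sin δ ≈ 0.615, b = sin(fδ)/sin δ ≈ 0.497.
p = a·p₁ + b·p₂ ≈ (0.217, -0.874, -0.435); φ = arcsin(p_z) ≈ -25.77°, λ = atan2(p_y, p_x) ≈ -76.03°.

≈ lat -26°, lon -76°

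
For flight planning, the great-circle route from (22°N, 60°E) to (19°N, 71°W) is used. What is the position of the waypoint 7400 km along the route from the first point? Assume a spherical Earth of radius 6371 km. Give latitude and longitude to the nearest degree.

≈ (41°N, 17°W)

From cos δ = sin φ₁ sin φ₂ + cos φ₁ cos φ₂ cos Δλ, the central angle is δ ≈ 2.041 rad (116.9°). The total great-circle distance is δ·R ≈ 2.041 × 6371 ≈ 13004 km, so the target fraction is f = 7400/13004 ≈ 0.569.
Interpolate at f ≈ 0.569 with slerp weights a = sin((1−f)δ)/sin δ ≈ 0.864, b = sin(fδ)/sin δ ≈ 1.029.
p = a·p₁ + b·p₂ ≈ (0.718, -0.226, 0.659); φ = arcsin(p_z) ≈ 41.21°, λ = atan2(p_y, p_x) ≈ -17.49°.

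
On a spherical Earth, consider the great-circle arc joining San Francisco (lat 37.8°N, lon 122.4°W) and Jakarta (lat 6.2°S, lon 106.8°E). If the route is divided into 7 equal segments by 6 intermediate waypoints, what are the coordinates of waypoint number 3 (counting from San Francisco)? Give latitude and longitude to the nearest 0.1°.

Convert each endpoint to a unit vector on the sphere (x = cos φ cos λ, y = cos φ sin λ, z = sin φ).
The central angle between the endpoints is δ = arccos(p₁·p₂) ≈ 2.189 rad (125.4°).
Interpolate at f = 3/7 with slerp weights a = sin((1−f)δ)/sin δ ≈ 1.165, b = sin(fδ)/sin δ ≈ 0.990.
p = a·p₁ + b·p₂ ≈ (-0.777, 0.165, 0.607); φ = arcsin(p_z) ≈ 37.37°, λ = atan2(p_y, p_x) ≈ 168.04°.

≈ lat 37.4°N, lon 168.0°E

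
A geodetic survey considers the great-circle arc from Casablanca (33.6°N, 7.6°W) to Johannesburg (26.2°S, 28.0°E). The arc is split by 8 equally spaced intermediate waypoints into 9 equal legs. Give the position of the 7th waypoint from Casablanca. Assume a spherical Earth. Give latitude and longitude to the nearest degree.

≈ (13°S, 20°E)

The haversine formula gives a central angle δ ≈ 1.199 rad (68.7°) between the endpoints.
Interpolate at f = 7/9 with slerp weights a = sin((1−f)δ)/sin δ ≈ 0.283, b = sin(fδ)/sin δ ≈ 0.862.
p = a·p₁ + b·p₂ ≈ (0.916, 0.332, -0.224); φ = arcsin(p_z) ≈ -12.96°, λ = atan2(p_y, p_x) ≈ 19.92°.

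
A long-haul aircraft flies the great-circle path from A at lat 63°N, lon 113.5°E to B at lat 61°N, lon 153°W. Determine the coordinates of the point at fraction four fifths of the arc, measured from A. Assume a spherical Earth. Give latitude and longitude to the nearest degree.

≈ lat 66°N, lon 167°W

From cos δ = sin φ₁ sin φ₂ + cos φ₁ cos φ₂ cos Δλ, the central angle is δ ≈ 0.698 rad (40.0°).
Interpolate at f = 4/5 with slerp weights a = sin((1−f)δ)/sin δ ≈ 0.217, b = sin(fδ)/sin δ ≈ 0.824.
p = a·p₁ + b·p₂ ≈ (-0.395, -0.091, 0.914); φ = arcsin(p_z) ≈ 66.06°, λ = atan2(p_y, p_x) ≈ -166.99°.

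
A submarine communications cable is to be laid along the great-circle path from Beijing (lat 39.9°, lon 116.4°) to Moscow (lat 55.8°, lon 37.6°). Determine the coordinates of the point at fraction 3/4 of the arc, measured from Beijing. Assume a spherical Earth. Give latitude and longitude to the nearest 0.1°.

≈ lat 57.6°, lon 61.2°

Convert each endpoint to a unit vector on the sphere (x = cos φ cos λ, y = cos φ sin λ, z = sin φ).
The central angle between the endpoints is δ = arccos(p₁·p₂) ≈ 0.909 rad (52.1°).
Interpolate at f = 3/4 with slerp weights a = sin((1−f)δ)/sin δ ≈ 0.286, b = sin(fδ)/sin δ ≈ 0.799.
p = a·p₁ + b·p₂ ≈ (0.258, 0.470, 0.844); φ = arcsin(p_z) ≈ 57.55°, λ = atan2(p_y, p_x) ≈ 61.22°.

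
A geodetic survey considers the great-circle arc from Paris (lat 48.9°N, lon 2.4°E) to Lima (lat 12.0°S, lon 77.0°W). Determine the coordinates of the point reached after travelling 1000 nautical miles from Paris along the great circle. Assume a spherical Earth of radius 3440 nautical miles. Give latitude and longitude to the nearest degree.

≈ lat 42°N, lon 19°W

Write both endpoints as unit vectors p₁, p₂ with components (cos φ cos λ, cos φ sin λ, sin φ).
The central angle between the endpoints is δ = arccos(p₁·p₂) ≈ 1.609 rad (92.2°). The total great-circle distance is δ·R ≈ 1.609 × 3440 ≈ 5536 nmi, so the target fraction is f = 1000/5536 ≈ 0.181.
Interpolate at f ≈ 0.181 with slerp weights a = sin((1−f)δ)/sin δ ≈ 0.969, b = sin(fδ)/sin δ ≈ 0.287.
p = a·p₁ + b·p₂ ≈ (0.700, -0.247, 0.671); φ = arcsin(p_z) ≈ 42.11°, λ = atan2(p_y, p_x) ≈ -19.42°.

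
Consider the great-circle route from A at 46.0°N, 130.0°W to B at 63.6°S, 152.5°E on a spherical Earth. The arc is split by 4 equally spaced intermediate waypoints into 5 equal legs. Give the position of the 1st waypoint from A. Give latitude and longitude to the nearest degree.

≈ 24°N, 144°W

From cos δ = sin φ₁ sin φ₂ + cos φ₁ cos φ₂ cos Δλ, the central angle is δ ≈ 2.186 rad (125.3°).
Interpolate at f = 1/5 with slerp weights a = sin((1−f)δ)/sin δ ≈ 1.205, b = sin(fδ)/sin δ ≈ 0.519.
p = a·p₁ + b·p₂ ≈ (-0.743, -0.535, 0.403); φ = arcsin(p_z) ≈ 23.74°, λ = atan2(p_y, p_x) ≈ -144.24°.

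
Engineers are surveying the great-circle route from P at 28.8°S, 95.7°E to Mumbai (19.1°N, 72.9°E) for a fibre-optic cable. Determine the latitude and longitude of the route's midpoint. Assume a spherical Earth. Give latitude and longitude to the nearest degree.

≈ 5°S, 84°E

Convert each endpoint to a unit vector on the sphere (x = cos φ cos λ, y = cos φ sin λ, z = sin φ).
The central angle between the endpoints is δ = arccos(p₁·p₂) ≈ 0.920 rad (52.7°).
Interpolate at f = 1/2 with slerp weights a = sin((1−f)δ)/sin δ ≈ 0.558, b = sin(fδ)/sin δ ≈ 0.558.
p = a·p₁ + b·p₂ ≈ (0.106, 0.991, -0.086); φ = arcsin(p_z) ≈ -4.95°, λ = atan2(p_y, p_x) ≈ 83.86°.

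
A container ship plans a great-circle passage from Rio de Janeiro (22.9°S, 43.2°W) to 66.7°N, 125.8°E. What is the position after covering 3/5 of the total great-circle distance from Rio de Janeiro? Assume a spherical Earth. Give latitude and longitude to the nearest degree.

Convert each endpoint to a unit vector on the sphere (x = cos φ cos λ, y = cos φ sin λ, z = sin φ).
The central angle between the endpoints is δ = arccos(p₁·p₂) ≈ 2.368 rad (135.6°).
Interpolate at f = 3/5 with slerp weights a = sin((1−f)δ)/sin δ ≈ 1.161, b = sin(fδ)/sin δ ≈ 1.414.
p = a·p₁ + b·p₂ ≈ (0.452, -0.278, 0.847); φ = arcsin(p_z) ≈ 57.91°, λ = atan2(p_y, p_x) ≈ -31.61°.

≈ 58°N, 32°W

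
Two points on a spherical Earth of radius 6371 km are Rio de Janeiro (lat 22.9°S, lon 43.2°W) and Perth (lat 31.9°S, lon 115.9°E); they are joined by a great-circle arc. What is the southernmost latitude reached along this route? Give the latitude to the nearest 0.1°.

The great circle lies in the plane with unit normal n̂ = (p₁ × p₂)/|p₁ × p₂|.
Here n̂_z ≈ +0.328; the vertex latitude is φ_max = arccos|n̂_z| ≈ 70.9°.

≈ 70.9°S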